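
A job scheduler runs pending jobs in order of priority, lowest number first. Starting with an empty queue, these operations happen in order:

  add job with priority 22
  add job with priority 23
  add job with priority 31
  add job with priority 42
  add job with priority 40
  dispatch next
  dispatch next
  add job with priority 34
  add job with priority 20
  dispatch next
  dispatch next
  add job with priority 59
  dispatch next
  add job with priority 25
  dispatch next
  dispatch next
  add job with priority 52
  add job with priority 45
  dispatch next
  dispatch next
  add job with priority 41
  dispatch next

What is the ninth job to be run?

45

insert 22 → {22}
insert 23 → {22, 23}
insert 31 → {22, 23, 31}
insert 42 → {22, 23, 31, 42}
insert 40 → {22, 23, 31, 40, 42}
dispatch next → 22; now {23, 31, 40, 42}
dispatch next → 23; now {31, 40, 42}
insert 34 → {31, 34, 40, 42}
insert 20 → {20, 31, 34, 40, 42}
dispatch next → 20; now {31, 34, 40, 42}
dispatch next → 31; now {34, 40, 42}
insert 59 → {34, 40, 42, 59}
dispatch next → 34; now {40, 42, 59}
insert 25 → {25, 40, 42, 59}
dispatch next → 25; now {40, 42, 59}
dispatch next → 40; now {42, 59}
insert 52 → {42, 52, 59}
insert 45 → {42, 45, 52, 59}
dispatch next → 42; now {45, 52, 59}
dispatch next → 45; now {52, 59}
insert 41 → {41, 52, 59}
dispatch next → 41; now {52, 59}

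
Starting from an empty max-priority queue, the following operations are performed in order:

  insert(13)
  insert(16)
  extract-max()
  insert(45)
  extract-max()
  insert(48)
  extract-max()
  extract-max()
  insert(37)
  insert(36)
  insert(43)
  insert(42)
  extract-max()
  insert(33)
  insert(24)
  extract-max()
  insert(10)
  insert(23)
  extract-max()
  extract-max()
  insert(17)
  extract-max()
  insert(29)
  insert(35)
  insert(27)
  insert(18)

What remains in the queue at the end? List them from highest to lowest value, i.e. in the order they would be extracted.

insert 13 → {13}
insert 16 → {16, 13}
extract-max → 16; now {13}
insert 45 → {45, 13}
extract-max → 45; now {13}
insert 48 → {48, 13}
extract-max → 48; now {13}
extract-max → 13; now {}
insert 37 → {37}
insert 36 → {37, 36}
insert 43 → {43, 37, 36}
insert 42 → {43, 42, 37, 36}
extract-max → 43; now {42, 37, 36}
insert 33 → {42, 37, 36, 33}
insert 24 → {42, 37, 36, 33, 24}
extract-max → 42; now {37, 36, 33, 24}
insert 10 → {37, 36, 33, 24, 10}
insert 23 → {37, 36, 33, 24, 23, 10}
extract-max → 37; now {36, 33, 24, 23, 10}
extract-max → 36; now {33, 24, 23, 10}
insert 17 → {33, 24, 23, 17, 10}
extract-max → 33; now {24, 23, 17, 10}
insert 29 → {29, 24, 23, 17, 10}
insert 35 → {35, 29, 24, 23, 17, 10}
insert 27 → {35, 29, 27, 24, 23, 17, 10}
insert 18 → {35, 29, 27, 24, 23, 18, 17, 10}

35 → 29 → 27 → 24 → 23 → 18 → 17 → 10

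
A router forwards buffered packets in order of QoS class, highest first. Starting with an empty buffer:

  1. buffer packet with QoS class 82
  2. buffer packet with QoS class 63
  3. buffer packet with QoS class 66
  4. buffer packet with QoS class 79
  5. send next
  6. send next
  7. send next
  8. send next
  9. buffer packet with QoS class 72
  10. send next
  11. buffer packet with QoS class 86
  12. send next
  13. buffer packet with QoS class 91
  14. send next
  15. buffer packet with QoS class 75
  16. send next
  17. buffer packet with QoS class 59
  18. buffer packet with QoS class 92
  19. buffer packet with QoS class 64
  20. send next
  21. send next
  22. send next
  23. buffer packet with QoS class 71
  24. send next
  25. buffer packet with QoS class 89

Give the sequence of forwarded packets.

82 → 79 → 66 → 63 → 72 → 86 → 91 → 75 → 92 → 64 → 59 → 71

insert 82 → {82}
insert 63 → {82, 63}
insert 66 → {82, 66, 63}
insert 79 → {82, 79, 66, 63}
send next → 82; now {79, 66, 63}
send next → 79; now {66, 63}
send next → 66; now {63}
send next → 63; now {}
insert 72 → {72}
send next → 72; now {}
insert 86 → {86}
send next → 86; now {}
insert 91 → {91}
send next → 91; now {}
insert 75 → {75}
send next → 75; now {}
insert 59 → {59}
insert 92 → {92, 59}
insert 64 → {92, 64, 59}
send next → 92; now {64, 59}
send next → 64; now {59}
send next → 59; now {}
insert 71 → {71}
send next → 71; now {}
insert 89 → {89}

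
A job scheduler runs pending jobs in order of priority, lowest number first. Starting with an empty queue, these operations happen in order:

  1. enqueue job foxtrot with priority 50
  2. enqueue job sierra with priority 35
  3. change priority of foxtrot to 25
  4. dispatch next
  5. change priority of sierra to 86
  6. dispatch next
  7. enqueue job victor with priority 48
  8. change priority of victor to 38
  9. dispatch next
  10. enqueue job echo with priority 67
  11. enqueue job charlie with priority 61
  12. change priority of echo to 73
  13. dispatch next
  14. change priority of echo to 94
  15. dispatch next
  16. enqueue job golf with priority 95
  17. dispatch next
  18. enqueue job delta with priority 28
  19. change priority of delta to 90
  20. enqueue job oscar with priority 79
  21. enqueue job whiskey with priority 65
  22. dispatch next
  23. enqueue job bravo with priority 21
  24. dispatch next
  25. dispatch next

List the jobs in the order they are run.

foxtrot, sierra, victor, charlie, echo, golf, whiskey, bravo, oscar

add foxtrot (priority 50) → {foxtrot:50}
add sierra (priority 35) → {sierra:35, foxtrot:50}
update foxtrot to priority 25 → {foxtrot:25, sierra:35}
dispatch next → foxtrot; now {sierra:35}
update sierra to priority 86 → {sierra:86}
dispatch next → sierra; now {}
add victor (priority 48) → {victor:48}
update victor to priority 38 → {victor:38}
dispatch next → victor; now {}
add echo (priority 67) → {echo:67}
add charlie (priority 61) → {charlie:61, echo:67}
update echo to priority 73 → {charlie:61, echo:73}
dispatch next → charlie; now {echo:73}
update echo to priority 94 → {echo:94}
dispatch next → echo; now {}
add golf (priority 95) → {golf:95}
dispatch next → golf; now {}
add delta (priority 28) → {delta:28}
update delta to priority 90 → {delta:90}
add oscar (priority 79) → {oscar:79, delta:90}
add whiskey (priority 65) → {whiskey:65, oscar:79, delta:90}
dispatch next → whiskey; now {oscar:79, delta:90}
add bravo (priority 21) → {bravo:21, oscar:79, delta:90}
dispatch next → bravo; now {oscar:79, delta:90}
dispatch next → oscar; now {delta:90}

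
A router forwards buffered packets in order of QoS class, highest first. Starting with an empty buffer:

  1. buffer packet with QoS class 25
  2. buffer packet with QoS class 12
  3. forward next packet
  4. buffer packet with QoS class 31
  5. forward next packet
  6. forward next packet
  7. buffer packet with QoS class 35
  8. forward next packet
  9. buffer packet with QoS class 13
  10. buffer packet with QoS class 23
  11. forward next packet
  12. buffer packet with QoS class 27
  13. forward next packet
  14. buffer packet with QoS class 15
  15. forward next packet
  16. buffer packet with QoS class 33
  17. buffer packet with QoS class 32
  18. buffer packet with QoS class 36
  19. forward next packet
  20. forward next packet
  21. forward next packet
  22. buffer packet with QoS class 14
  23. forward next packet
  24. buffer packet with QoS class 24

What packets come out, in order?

25 → 31 → 12 → 35 → 23 → 27 → 15 → 36 → 33 → 32 → 14

insert 25 → {25}
insert 12 → {25, 12}
forward next packet → 25; now {12}
insert 31 → {31, 12}
forward next packet → 31; now {12}
forward next packet → 12; now {}
insert 35 → {35}
forward next packet → 35; now {}
insert 13 → {13}
insert 23 → {23, 13}
forward next packet → 23; now {13}
insert 27 → {27, 13}
forward next packet → 27; now {13}
insert 15 → {15, 13}
forward next packet → 15; now {13}
insert 33 → {33, 13}
insert 32 → {33, 32, 13}
insert 36 → {36, 33, 32, 13}
forward next packet → 36; now {33, 32, 13}
forward next packet → 33; now {32, 13}
forward next packet → 32; now {13}
insert 14 → {14, 13}
forward next packet → 14; now {13}
insert 24 → {24, 13}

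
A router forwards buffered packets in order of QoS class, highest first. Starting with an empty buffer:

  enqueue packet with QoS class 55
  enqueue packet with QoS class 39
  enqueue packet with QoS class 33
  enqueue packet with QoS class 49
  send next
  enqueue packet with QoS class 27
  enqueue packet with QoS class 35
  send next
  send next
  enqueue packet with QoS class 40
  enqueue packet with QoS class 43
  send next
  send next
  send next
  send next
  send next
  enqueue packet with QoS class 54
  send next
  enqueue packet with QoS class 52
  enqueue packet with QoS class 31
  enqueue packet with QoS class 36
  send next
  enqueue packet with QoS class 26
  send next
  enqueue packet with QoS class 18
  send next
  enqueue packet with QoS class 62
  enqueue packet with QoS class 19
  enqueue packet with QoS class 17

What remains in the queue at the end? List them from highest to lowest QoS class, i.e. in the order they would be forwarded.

insert 55 → {55}
insert 39 → {55, 39}
insert 33 → {55, 39, 33}
insert 49 → {55, 49, 39, 33}
send next → 55; now {49, 39, 33}
insert 27 → {49, 39, 33, 27}
insert 35 → {49, 39, 35, 33, 27}
send next → 49; now {39, 35, 33, 27}
send next → 39; now {35, 33, 27}
insert 40 → {40, 35, 33, 27}
insert 43 → {43, 40, 35, 33, 27}
send next → 43; now {40, 35, 33, 27}
send next → 40; now {35, 33, 27}
send next → 35; now {33, 27}
send next → 33; now {27}
send next → 27; now {}
insert 54 → {54}
send next → 54; now {}
insert 52 → {52}
insert 31 → {52, 31}
insert 36 → {52, 36, 31}
send next → 52; now {36, 31}
insert 26 → {36, 31, 26}
send next → 36; now {31, 26}
insert 18 → {31, 26, 18}
send next → 31; now {26, 18}
insert 62 → {62, 26, 18}
insert 19 → {62, 26, 19, 18}
insert 17 → {62, 26, 19, 18, 17}

[62, 26, 19, 18, 17]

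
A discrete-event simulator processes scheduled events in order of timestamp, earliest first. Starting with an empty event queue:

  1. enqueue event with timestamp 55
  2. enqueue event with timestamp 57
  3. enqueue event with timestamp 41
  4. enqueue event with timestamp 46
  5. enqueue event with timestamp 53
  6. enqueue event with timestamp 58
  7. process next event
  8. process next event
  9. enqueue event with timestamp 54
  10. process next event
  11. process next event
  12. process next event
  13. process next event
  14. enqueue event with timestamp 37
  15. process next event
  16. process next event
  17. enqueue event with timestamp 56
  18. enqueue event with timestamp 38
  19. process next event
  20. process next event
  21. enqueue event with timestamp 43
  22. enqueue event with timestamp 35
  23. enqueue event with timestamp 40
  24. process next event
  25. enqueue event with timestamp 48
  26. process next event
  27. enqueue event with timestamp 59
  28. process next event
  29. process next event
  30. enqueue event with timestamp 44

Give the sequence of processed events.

41, 46, 53, 54, 55, 57, 37, 58, 38, 56, 35, 40, 43, 48

insert 55 → {55}
insert 57 → {55, 57}
insert 41 → {41, 55, 57}
insert 46 → {41, 46, 55, 57}
insert 53 → {41, 46, 53, 55, 57}
insert 58 → {41, 46, 53, 55, 57, 58}
process next event → 41; now {46, 53, 55, 57, 58}
process next event → 46; now {53, 55, 57, 58}
insert 54 → {53, 54, 55, 57, 58}
process next event → 53; now {54, 55, 57, 58}
process next event → 54; now {55, 57, 58}
process next event → 55; now {57, 58}
process next event → 57; now {58}
insert 37 → {37, 58}
process next event → 37; now {58}
process next event → 58; now {}
insert 56 → {56}
insert 38 → {38, 56}
process next event → 38; now {56}
process next event → 56; now {}
insert 43 → {43}
insert 35 → {35, 43}
insert 40 → {35, 40, 43}
process next event → 35; now {40, 43}
insert 48 → {40, 43, 48}
process next event → 40; now {43, 48}
insert 59 → {43, 48, 59}
process next event → 43; now {48, 59}
process next event → 48; now {59}
insert 44 → {44, 59}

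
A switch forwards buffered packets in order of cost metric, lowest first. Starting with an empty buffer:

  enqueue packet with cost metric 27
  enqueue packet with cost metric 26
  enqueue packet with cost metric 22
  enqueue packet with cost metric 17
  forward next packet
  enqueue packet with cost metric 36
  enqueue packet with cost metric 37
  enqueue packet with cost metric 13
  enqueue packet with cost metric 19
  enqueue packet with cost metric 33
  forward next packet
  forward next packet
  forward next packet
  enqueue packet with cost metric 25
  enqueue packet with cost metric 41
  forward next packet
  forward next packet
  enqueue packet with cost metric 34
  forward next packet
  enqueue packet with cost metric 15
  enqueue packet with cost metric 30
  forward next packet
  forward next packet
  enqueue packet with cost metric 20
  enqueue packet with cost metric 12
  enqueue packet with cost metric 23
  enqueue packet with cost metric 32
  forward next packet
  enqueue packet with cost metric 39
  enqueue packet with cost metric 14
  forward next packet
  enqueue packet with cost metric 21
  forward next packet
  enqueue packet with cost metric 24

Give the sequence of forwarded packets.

insert 27 → {27}
insert 26 → {26, 27}
insert 22 → {22, 26, 27}
insert 17 → {17, 22, 26, 27}
forward next packet → 17; now {22, 26, 27}
insert 36 → {22, 26, 27, 36}
insert 37 → {22, 26, 27, 36, 37}
insert 13 → {13, 22, 26, 27, 36, 37}
insert 19 → {13, 19, 22, 26, 27, 36, 37}
insert 33 → {13, 19, 22, 26, 27, 33, 36, 37}
forward next packet → 13; now {19, 22, 26, 27, 33, 36, 37}
forward next packet → 19; now {22, 26, 27, 33, 36, 37}
forward next packet → 22; now {26, 27, 33, 36, 37}
insert 25 → {25, 26, 27, 33, 36, 37}
insert 41 → {25, 26, 27, 33, 36, 37, 41}
forward next packet → 25; now {26, 27, 33, 36, 37, 41}
forward next packet → 26; now {27, 33, 36, 37, 41}
insert 34 → {27, 33, 34, 36, 37, 41}
forward next packet → 27; now {33, 34, 36, 37, 41}
insert 15 → {15, 33, 34, 36, 37, 41}
insert 30 → {15, 30, 33, 34, 36, 37, 41}
forward next packet → 15; now {30, 33, 34, 36, 37, 41}
forward next packet → 30; now {33, 34, 36, 37, 41}
insert 20 → {20, 33, 34, 36, 37, 41}
insert 12 → {12, 20, 33, 34, 36, 37, 41}
insert 23 → {12, 20, 23, 33, 34, 36, 37, 41}
insert 32 → {12, 20, 23, 32, 33, 34, 36, 37, 41}
forward next packet → 12; now {20, 23, 32, 33, 34, 36, 37, 41}
insert 39 → {20, 23, 32, 33, 34, 36, 37, 39, 41}
insert 14 → {14, 20, 23, 32, 33, 34, 36, 37, 39, 41}
forward next packet → 14; now {20, 23, 32, 33, 34, 36, 37, 39, 41}
insert 21 → {20, 21, 23, 32, 33, 34, 36, 37, 39, 41}
forward next packet → 20; now {21, 23, 32, 33, 34, 36, 37, 39, 41}
insert 24 → {21, 23, 24, 32, 33, 34, 36, 37, 39, 41}

17, 13, 19, 22, 25, 26, 27, 15, 30, 12, 14, 20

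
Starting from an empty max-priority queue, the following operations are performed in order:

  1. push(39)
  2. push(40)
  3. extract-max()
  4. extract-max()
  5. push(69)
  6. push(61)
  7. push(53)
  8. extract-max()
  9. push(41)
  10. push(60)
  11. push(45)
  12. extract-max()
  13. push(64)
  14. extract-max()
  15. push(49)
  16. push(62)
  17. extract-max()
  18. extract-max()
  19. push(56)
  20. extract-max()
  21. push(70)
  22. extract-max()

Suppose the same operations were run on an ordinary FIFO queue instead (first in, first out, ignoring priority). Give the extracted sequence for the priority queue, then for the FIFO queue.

insert 39 → {39}
insert 40 → {40, 39}
extract-max → 40; now {39}
extract-max → 39; now {}
insert 69 → {69}
insert 61 → {69, 61}
insert 53 → {69, 61, 53}
extract-max → 69; now {61, 53}
insert 41 → {61, 53, 41}
insert 60 → {61, 60, 53, 41}
insert 45 → {61, 60, 53, 45, 41}
extract-max → 61; now {60, 53, 45, 41}
insert 64 → {64, 60, 53, 45, 41}
extract-max → 64; now {60, 53, 45, 41}
insert 49 → {60, 53, 49, 45, 41}
insert 62 → {62, 60, 53, 49, 45, 41}
extract-max → 62; now {60, 53, 49, 45, 41}
extract-max → 60; now {53, 49, 45, 41}
insert 56 → {56, 53, 49, 45, 41}
extract-max → 56; now {53, 49, 45, 41}
insert 70 → {70, 53, 49, 45, 41}
extract-max → 70; now {53, 49, 45, 41}

priority queue: 40 → 39 → 69 → 61 → 64 → 62 → 60 → 56 → 70; FIFO queue: 39, 40, 69, 61, 53, 41, 60, 45, 64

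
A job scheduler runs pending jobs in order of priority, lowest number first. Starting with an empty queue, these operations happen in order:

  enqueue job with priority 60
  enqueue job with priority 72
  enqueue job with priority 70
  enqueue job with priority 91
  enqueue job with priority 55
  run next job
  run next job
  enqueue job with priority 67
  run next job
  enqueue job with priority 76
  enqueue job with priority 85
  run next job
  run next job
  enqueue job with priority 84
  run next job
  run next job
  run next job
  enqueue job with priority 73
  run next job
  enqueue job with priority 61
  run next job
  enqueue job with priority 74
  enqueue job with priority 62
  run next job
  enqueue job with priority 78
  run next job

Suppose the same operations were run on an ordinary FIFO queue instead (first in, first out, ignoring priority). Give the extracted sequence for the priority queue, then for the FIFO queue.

priority queue: 55, 60, 67, 70, 72, 76, 84, 85, 73, 61, 62, 74; FIFO queue: 60, 72, 70, 91, 55, 67, 76, 85, 84, 73, 61, 74

insert 60 → {60}
insert 72 → {60, 72}
insert 70 → {60, 70, 72}
insert 91 → {60, 70, 72, 91}
insert 55 → {55, 60, 70, 72, 91}
run next job → 55; now {60, 70, 72, 91}
run next job → 60; now {70, 72, 91}
insert 67 → {67, 70, 72, 91}
run next job → 67; now {70, 72, 91}
insert 76 → {70, 72, 76, 91}
insert 85 → {70, 72, 76, 85, 91}
run next job → 70; now {72, 76, 85, 91}
run next job → 72; now {76, 85, 91}
insert 84 → {76, 84, 85, 91}
run next job → 76; now {84, 85, 91}
run next job → 84; now {85, 91}
run next job → 85; now {91}
insert 73 → {73, 91}
run next job → 73; now {91}
insert 61 → {61, 91}
run next job → 61; now {91}
insert 74 → {74, 91}
insert 62 → {62, 74, 91}
run next job → 62; now {74, 91}
insert 78 → {74, 78, 91}
run next job → 74; now {78, 91}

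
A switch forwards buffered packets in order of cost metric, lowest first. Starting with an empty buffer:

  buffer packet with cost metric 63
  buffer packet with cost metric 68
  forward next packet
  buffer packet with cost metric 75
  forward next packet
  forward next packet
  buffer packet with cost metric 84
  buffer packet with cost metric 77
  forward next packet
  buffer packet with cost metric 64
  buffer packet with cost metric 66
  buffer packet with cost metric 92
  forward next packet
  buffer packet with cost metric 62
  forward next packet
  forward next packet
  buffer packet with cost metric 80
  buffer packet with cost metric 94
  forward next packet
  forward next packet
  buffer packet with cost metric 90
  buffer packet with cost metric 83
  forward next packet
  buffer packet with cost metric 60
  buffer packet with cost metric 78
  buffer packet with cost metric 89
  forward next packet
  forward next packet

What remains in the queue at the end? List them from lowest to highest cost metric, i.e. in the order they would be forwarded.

[89, 90, 92, 94]

insert 63 → {63}
insert 68 → {63, 68}
forward next packet → 63; now {68}
insert 75 → {68, 75}
forward next packet → 68; now {75}
forward next packet → 75; now {}
insert 84 → {84}
insert 77 → {77, 84}
forward next packet → 77; now {84}
insert 64 → {64, 84}
insert 66 → {64, 66, 84}
insert 92 → {64, 66, 84, 92}
forward next packet → 64; now {66, 84, 92}
insert 62 → {62, 66, 84, 92}
forward next packet → 62; now {66, 84, 92}
forward next packet → 66; now {84, 92}
insert 80 → {80, 84, 92}
insert 94 → {80, 84, 92, 94}
forward next packet → 80; now {84, 92, 94}
forward next packet → 84; now {92, 94}
insert 90 → {90, 92, 94}
insert 83 → {83, 90, 92, 94}
forward next packet → 83; now {90, 92, 94}
insert 60 → {60, 90, 92, 94}
insert 78 → {60, 78, 90, 92, 94}
insert 89 → {60, 78, 89, 90, 92, 94}
forward next packet → 60; now {78, 89, 90, 92, 94}
forward next packet → 78; now {89, 90, 92, 94}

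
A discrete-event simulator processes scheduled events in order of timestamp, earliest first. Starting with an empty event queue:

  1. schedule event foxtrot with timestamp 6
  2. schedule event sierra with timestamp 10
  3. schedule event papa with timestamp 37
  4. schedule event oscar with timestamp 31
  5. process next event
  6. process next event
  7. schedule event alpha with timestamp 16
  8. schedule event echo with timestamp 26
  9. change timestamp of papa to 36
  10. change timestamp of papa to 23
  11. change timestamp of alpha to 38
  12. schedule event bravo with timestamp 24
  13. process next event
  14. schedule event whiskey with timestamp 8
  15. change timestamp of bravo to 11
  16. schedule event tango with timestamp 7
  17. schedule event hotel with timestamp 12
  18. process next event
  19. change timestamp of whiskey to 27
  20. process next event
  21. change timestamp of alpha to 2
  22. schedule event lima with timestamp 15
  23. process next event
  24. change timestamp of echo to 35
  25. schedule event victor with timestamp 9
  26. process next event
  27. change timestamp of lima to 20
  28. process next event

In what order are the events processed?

[foxtrot, sierra, papa, tango, bravo, alpha, victor, hotel]

add foxtrot (timestamp 6) → {foxtrot:6}
add sierra (timestamp 10) → {foxtrot:6, sierra:10}
add papa (timestamp 37) → {foxtrot:6, sierra:10, papa:37}
add oscar (timestamp 31) → {foxtrot:6, sierra:10, oscar:31, papa:37}
process next event → foxtrot; now {sierra:10, oscar:31, papa:37}
process next event → sierra; now {oscar:31, papa:37}
add alpha (timestamp 16) → {alpha:16, oscar:31, papa:37}
add echo (timestamp 26) → {alpha:16, echo:26, oscar:31, papa:37}
update papa to timestamp 36 → {alpha:16, echo:26, oscar:31, papa:36}
update papa to timestamp 23 → {alpha:16, papa:23, echo:26, oscar:31}
update alpha to timestamp 38 → {papa:23, echo:26, oscar:31, alpha:38}
add bravo (timestamp 24) → {papa:23, bravo:24, echo:26, oscar:31, alpha:38}
process next event → papa; now {bravo:24, echo:26, oscar:31, alpha:38}
add whiskey (timestamp 8) → {whiskey:8, bravo:24, echo:26, oscar:31, alpha:38}
update bravo to timestamp 11 → {whiskey:8, bravo:11, echo:26, oscar:31, alpha:38}
add tango (timestamp 7) → {tango:7, whiskey:8, bravo:11, echo:26, oscar:31, alpha:38}
add hotel (timestamp 12) → {tango:7, whiskey:8, bravo:11, hotel:12, echo:26, oscar:31, alpha:38}
process next event → tango; now {whiskey:8, bravo:11, hotel:12, echo:26, oscar:31, alpha:38}
update whiskey to timestamp 27 → {bravo:11, hotel:12, echo:26, whiskey:27, oscar:31, alpha:38}
process next event → bravo; now {hotel:12, echo:26, whiskey:27, oscar:31, alpha:38}
update alpha to timestamp 2 → {alpha:2, hotel:12, echo:26, whiskey:27, oscar:31}
add lima (timestamp 15) → {alpha:2, hotel:12, lima:15, echo:26, whiskey:27, oscar:31}
process next event → alpha; now {hotel:12, lima:15, echo:26, whiskey:27, oscar:31}
update echo to timestamp 35 → {hotel:12, lima:15, whiskey:27, oscar:31, echo:35}
add victor (timestamp 9) → {victor:9, hotel:12, lima:15, whiskey:27, oscar:31, echo:35}
process next event → victor; now {hotel:12, lima:15, whiskey:27, oscar:31, echo:35}
update lima to timestamp 20 → {hotel:12, lima:20, whiskey:27, oscar:31, echo:35}
process next event → hotel; now {lima:20, whiskey:27, oscar:31, echo:35}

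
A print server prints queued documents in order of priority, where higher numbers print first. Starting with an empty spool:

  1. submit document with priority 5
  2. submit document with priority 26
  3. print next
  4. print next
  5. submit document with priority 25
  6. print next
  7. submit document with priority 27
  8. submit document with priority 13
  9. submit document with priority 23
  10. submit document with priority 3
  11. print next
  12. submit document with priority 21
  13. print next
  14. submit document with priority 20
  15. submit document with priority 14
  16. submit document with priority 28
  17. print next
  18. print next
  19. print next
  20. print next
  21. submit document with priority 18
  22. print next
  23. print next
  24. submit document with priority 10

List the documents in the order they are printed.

insert 5 → {5}
insert 26 → {26, 5}
print next → 26; now {5}
print next → 5; now {}
insert 25 → {25}
print next → 25; now {}
insert 27 → {27}
insert 13 → {27, 13}
insert 23 → {27, 23, 13}
insert 3 → {27, 23, 13, 3}
print next → 27; now {23, 13, 3}
insert 21 → {23, 21, 13, 3}
print next → 23; now {21, 13, 3}
insert 20 → {21, 20, 13, 3}
insert 14 → {21, 20, 14, 13, 3}
insert 28 → {28, 21, 20, 14, 13, 3}
print next → 28; now {21, 20, 14, 13, 3}
print next → 21; now {20, 14, 13, 3}
print next → 20; now {14, 13, 3}
print next → 14; now {13, 3}
insert 18 → {18, 13, 3}
print next → 18; now {13, 3}
print next → 13; now {3}
insert 10 → {10, 3}

26 → 5 → 25 → 27 → 23 → 28 → 21 → 20 → 14 → 18 → 13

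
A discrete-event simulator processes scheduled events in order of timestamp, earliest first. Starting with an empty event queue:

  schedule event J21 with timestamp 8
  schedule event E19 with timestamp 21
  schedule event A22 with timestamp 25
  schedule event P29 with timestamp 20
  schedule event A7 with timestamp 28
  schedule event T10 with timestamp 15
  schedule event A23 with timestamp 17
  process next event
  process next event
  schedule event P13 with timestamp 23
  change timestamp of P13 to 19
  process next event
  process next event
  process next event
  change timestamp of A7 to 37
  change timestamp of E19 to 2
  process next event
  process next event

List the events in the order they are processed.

add J21 (timestamp 8) → {J21:8}
add E19 (timestamp 21) → {J21:8, E19:21}
add A22 (timestamp 25) → {J21:8, E19:21, A22:25}
add P29 (timestamp 20) → {J21:8, P29:20, E19:21, A22:25}
add A7 (timestamp 28) → {J21:8, P29:20, E19:21, A22:25, A7:28}
add T10 (timestamp 15) → {J21:8, T10:15, P29:20, E19:21, A22:25, A7:28}
add A23 (timestamp 17) → {J21:8, T10:15, A23:17, P29:20, E19:21, A22:25, A7:28}
process next event → J21; now {T10:15, A23:17, P29:20, E19:21, A22:25, A7:28}
process next event → T10; now {A23:17, P29:20, E19:21, A22:25, A7:28}
add P13 (timestamp 23) → {A23:17, P29:20, E19:21, P13:23, A22:25, A7:28}
update P13 to timestamp 19 → {A23:17, P13:19, P29:20, E19:21, A22:25, A7:28}
process next event → A23; now {P13:19, P29:20, E19:21, A22:25, A7:28}
process next event → P13; now {P29:20, E19:21, A22:25, A7:28}
process next event → P29; now {E19:21, A22:25, A7:28}
update A7 to timestamp 37 → {E19:21, A22:25, A7:37}
update E19 to timestamp 2 → {E19:2, A22:25, A7:37}
process next event → E19; now {A22:25, A7:37}
process next event → A22; now {A7:37}

[J21, T10, A23, P13, P29, E19, A22]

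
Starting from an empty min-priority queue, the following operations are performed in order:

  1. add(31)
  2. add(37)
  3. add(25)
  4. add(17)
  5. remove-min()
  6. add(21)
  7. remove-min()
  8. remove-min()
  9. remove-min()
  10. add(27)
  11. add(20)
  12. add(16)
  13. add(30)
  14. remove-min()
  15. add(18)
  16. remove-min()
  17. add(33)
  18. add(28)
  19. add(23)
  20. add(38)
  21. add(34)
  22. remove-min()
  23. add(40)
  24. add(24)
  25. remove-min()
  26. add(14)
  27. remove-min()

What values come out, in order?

insert 31 → {31}
insert 37 → {31, 37}
insert 25 → {25, 31, 37}
insert 17 → {17, 25, 31, 37}
remove-min → 17; now {25, 31, 37}
insert 21 → {21, 25, 31, 37}
remove-min → 21; now {25, 31, 37}
remove-min → 25; now {31, 37}
remove-min → 31; now {37}
insert 27 → {27, 37}
insert 20 → {20, 27, 37}
insert 16 → {16, 20, 27, 37}
insert 30 → {16, 20, 27, 30, 37}
remove-min → 16; now {20, 27, 30, 37}
insert 18 → {18, 20, 27, 30, 37}
remove-min → 18; now {20, 27, 30, 37}
insert 33 → {20, 27, 30, 33, 37}
insert 28 → {20, 27, 28, 30, 33, 37}
insert 23 → {20, 23, 27, 28, 30, 33, 37}
insert 38 → {20, 23, 27, 28, 30, 33, 37, 38}
insert 34 → {20, 23, 27, 28, 30, 33, 34, 37, 38}
remove-min → 20; now {23, 27, 28, 30, 33, 34, 37, 38}
insert 40 → {23, 27, 28, 30, 33, 34, 37, 38, 40}
insert 24 → {23, 24, 27, 28, 30, 33, 34, 37, 38, 40}
remove-min → 23; now {24, 27, 28, 30, 33, 34, 37, 38, 40}
insert 14 → {14, 24, 27, 28, 30, 33, 34, 37, 38, 40}
remove-min → 14; now {24, 27, 28, 30, 33, 34, 37, 38, 40}

17, 21, 25, 31, 16, 18, 20, 23, 14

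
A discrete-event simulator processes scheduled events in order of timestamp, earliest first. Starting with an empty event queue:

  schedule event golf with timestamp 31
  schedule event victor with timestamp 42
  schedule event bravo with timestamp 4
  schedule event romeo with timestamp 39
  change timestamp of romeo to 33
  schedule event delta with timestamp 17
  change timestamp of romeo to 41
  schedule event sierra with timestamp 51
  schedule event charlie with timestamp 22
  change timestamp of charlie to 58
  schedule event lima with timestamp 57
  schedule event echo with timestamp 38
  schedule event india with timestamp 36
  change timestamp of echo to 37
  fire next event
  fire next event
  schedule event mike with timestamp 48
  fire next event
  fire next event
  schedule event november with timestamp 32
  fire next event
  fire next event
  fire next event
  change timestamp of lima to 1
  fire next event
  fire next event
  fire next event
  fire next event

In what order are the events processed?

bravo, delta, golf, india, november, echo, romeo, lima, victor, mike, sierra

add golf (timestamp 31) → {golf:31}
add victor (timestamp 42) → {golf:31, victor:42}
add bravo (timestamp 4) → {bravo:4, golf:31, victor:42}
add romeo (timestamp 39) → {bravo:4, golf:31, romeo:39, victor:42}
update romeo to timestamp 33 → {bravo:4, golf:31, romeo:33, victor:42}
add delta (timestamp 17) → {bravo:4, delta:17, golf:31, romeo:33, victor:42}
update romeo to timestamp 41 → {bravo:4, delta:17, golf:31, romeo:41, victor:42}
add sierra (timestamp 51) → {bravo:4, delta:17, golf:31, romeo:41, victor:42, sierra:51}
add charlie (timestamp 22) → {bravo:4, delta:17, charlie:22, golf:31, romeo:41, victor:42, sierra:51}
update charlie to timestamp 58 → {bravo:4, delta:17, golf:31, romeo:41, victor:42, sierra:51, charlie:58}
add lima (timestamp 57) → {bravo:4, delta:17, golf:31, romeo:41, victor:42, sierra:51, lima:57, charlie:58}
add echo (timestamp 38) → {bravo:4, delta:17, golf:31, echo:38, romeo:41, victor:42, sierra:51, lima:57, charlie:58}
add india (timestamp 36) → {bravo:4, delta:17, golf:31, india:36, echo:38, romeo:41, victor:42, sierra:51, lima:57, charlie:58}
update echo to timestamp 37 → {bravo:4, delta:17, golf:31, india:36, echo:37, romeo:41, victor:42, sierra:51, lima:57, charlie:58}
fire next event → bravo; now {delta:17, golf:31, india:36, echo:37, romeo:41, victor:42, sierra:51, lima:57, charlie:58}
fire next event → delta; now {golf:31, india:36, echo:37, romeo:41, victor:42, sierra:51, lima:57, charlie:58}
add mike (timestamp 48) → {golf:31, india:36, echo:37, romeo:41, victor:42, mike:48, sierra:51, lima:57, charlie:58}
fire next event → golf; now {india:36, echo:37, romeo:41, victor:42, mike:48, sierra:51, lima:57, charlie:58}
fire next event → india; now {echo:37, romeo:41, victor:42, mike:48, sierra:51, lima:57, charlie:58}
add november (timestamp 32) → {november:32, echo:37, romeo:41, victor:42, mike:48, sierra:51, lima:57, charlie:58}
fire next event → november; now {echo:37, romeo:41, victor:42, mike:48, sierra:51, lima:57, charlie:58}
fire next event → echo; now {romeo:41, victor:42, mike:48, sierra:51, lima:57, charlie:58}
fire next event → romeo; now {victor:42, mike:48, sierra:51, lima:57, charlie:58}
update lima to timestamp 1 → {lima:1, victor:42, mike:48, sierra:51, charlie:58}
fire next event → lima; now {victor:42, mike:48, sierra:51, charlie:58}
fire next event → victor; now {mike:48, sierra:51, charlie:58}
fire next event → mike; now {sierra:51, charlie:58}
fire next event → sierra; now {charlie:58}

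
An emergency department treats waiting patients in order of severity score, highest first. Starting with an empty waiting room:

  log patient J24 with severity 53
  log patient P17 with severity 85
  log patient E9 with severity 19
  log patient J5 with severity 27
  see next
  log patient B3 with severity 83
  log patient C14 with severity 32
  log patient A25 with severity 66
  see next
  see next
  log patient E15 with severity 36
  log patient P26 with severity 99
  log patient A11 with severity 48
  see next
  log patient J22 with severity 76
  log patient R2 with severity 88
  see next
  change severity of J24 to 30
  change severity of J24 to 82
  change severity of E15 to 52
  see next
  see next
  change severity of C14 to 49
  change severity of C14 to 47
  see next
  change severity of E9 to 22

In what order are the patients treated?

P17, B3, A25, P26, R2, J24, J22, E15

add J24 (severity 53) → {J24:53}
add P17 (severity 85) → {P17:85, J24:53}
add E9 (severity 19) → {P17:85, J24:53, E9:19}
add J5 (severity 27) → {P17:85, J24:53, J5:27, E9:19}
see next → P17; now {J24:53, J5:27, E9:19}
add B3 (severity 83) → {B3:83, J24:53, J5:27, E9:19}
add C14 (severity 32) → {B3:83, J24:53, C14:32, J5:27, E9:19}
add A25 (severity 66) → {B3:83, A25:66, J24:53, C14:32, J5:27, E9:19}
see next → B3; now {A25:66, J24:53, C14:32, J5:27, E9:19}
see next → A25; now {J24:53, C14:32, J5:27, E9:19}
add E15 (severity 36) → {J24:53, E15:36, C14:32, J5:27, E9:19}
add P26 (severity 99) → {P26:99, J24:53, E15:36, C14:32, J5:27, E9:19}
add A11 (severity 48) → {P26:99, J24:53, A11:48, E15:36, C14:32, J5:27, E9:19}
see next → P26; now {J24:53, A11:48, E15:36, C14:32, J5:27, E9:19}
add J22 (severity 76) → {J22:76, J24:53, A11:48, E15:36, C14:32, J5:27, E9:19}
add R2 (severity 88) → {R2:88, J22:76, J24:53, A11:48, E15:36, C14:32, J5:27, E9:19}
see next → R2; now {J22:76, J24:53, A11:48, E15:36, C14:32, J5:27, E9:19}
update J24 to severity 30 → {J22:76, A11:48, E15:36, C14:32, J24:30, J5:27, E9:19}
update J24 to severity 82 → {J24:82, J22:76, A11:48, E15:36, C14:32, J5:27, E9:19}
update E15 to severity 52 → {J24:82, J22:76, E15:52, A11:48, C14:32, J5:27, E9:19}
see next → J24; now {J22:76, E15:52, A11:48, C14:32, J5:27, E9:19}
see next → J22; now {E15:52, A11:48, C14:32, J5:27, E9:19}
update C14 to severity 49 → {E15:52, C14:49, A11:48, J5:27, E9:19}
update C14 to severity 47 → {E15:52, A11:48, C14:47, J5:27, E9:19}
see next → E15; now {A11:48, C14:47, J5:27, E9:19}
update E9 to severity 22 → {A11:48, C14:47, J5:27, E9:22}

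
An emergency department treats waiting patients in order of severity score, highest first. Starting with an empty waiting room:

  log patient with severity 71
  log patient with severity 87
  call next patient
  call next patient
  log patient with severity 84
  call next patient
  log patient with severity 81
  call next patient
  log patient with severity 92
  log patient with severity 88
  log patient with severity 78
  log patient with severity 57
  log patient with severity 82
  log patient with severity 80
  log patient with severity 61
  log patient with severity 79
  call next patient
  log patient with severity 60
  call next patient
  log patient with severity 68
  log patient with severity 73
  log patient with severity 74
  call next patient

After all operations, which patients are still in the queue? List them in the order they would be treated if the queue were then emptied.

[80, 79, 78, 74, 73, 68, 61, 60, 57]

insert 71 → {71}
insert 87 → {87, 71}
call next patient → 87; now {71}
call next patient → 71; now {}
insert 84 → {84}
call next patient → 84; now {}
insert 81 → {81}
call next patient → 81; now {}
insert 92 → {92}
insert 88 → {92, 88}
insert 78 → {92, 88, 78}
insert 57 → {92, 88, 78, 57}
insert 82 → {92, 88, 82, 78, 57}
insert 80 → {92, 88, 82, 80, 78, 57}
insert 61 → {92, 88, 82, 80, 78, 61, 57}
insert 79 → {92, 88, 82, 80, 79, 78, 61, 57}
call next patient → 92; now {88, 82, 80, 79, 78, 61, 57}
insert 60 → {88, 82, 80, 79, 78, 61, 60, 57}
call next patient → 88; now {82, 80, 79, 78, 61, 60, 57}
insert 68 → {82, 80, 79, 78, 68, 61, 60, 57}
insert 73 → {82, 80, 79, 78, 73, 68, 61, 60, 57}
insert 74 → {82, 80, 79, 78, 74, 73, 68, 61, 60, 57}
call next patient → 82; now {80, 79, 78, 74, 73, 68, 61, 60, 57}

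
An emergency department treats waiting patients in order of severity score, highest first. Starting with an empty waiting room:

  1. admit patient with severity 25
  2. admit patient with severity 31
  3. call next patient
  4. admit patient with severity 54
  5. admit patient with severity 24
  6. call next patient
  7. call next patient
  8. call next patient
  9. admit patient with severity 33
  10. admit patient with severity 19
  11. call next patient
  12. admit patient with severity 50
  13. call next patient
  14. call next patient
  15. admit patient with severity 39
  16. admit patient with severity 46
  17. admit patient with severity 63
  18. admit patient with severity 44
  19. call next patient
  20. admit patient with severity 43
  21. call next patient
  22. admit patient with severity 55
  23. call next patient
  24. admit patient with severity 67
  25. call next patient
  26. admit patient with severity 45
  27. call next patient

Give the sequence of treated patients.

insert 25 → {25}
insert 31 → {31, 25}
call next patient → 31; now {25}
insert 54 → {54, 25}
insert 24 → {54, 25, 24}
call next patient → 54; now {25, 24}
call next patient → 25; now {24}
call next patient → 24; now {}
insert 33 → {33}
insert 19 → {33, 19}
call next patient → 33; now {19}
insert 50 → {50, 19}
call next patient → 50; now {19}
call next patient → 19; now {}
insert 39 → {39}
insert 46 → {46, 39}
insert 63 → {63, 46, 39}
insert 44 → {63, 46, 44, 39}
call next patient → 63; now {46, 44, 39}
insert 43 → {46, 44, 43, 39}
call next patient → 46; now {44, 43, 39}
insert 55 → {55, 44, 43, 39}
call next patient → 55; now {44, 43, 39}
insert 67 → {67, 44, 43, 39}
call next patient → 67; now {44, 43, 39}
insert 45 → {45, 44, 43, 39}
call next patient → 45; now {44, 43, 39}

31 → 54 → 25 → 24 → 33 → 50 → 19 → 63 → 46 → 55 → 67 → 45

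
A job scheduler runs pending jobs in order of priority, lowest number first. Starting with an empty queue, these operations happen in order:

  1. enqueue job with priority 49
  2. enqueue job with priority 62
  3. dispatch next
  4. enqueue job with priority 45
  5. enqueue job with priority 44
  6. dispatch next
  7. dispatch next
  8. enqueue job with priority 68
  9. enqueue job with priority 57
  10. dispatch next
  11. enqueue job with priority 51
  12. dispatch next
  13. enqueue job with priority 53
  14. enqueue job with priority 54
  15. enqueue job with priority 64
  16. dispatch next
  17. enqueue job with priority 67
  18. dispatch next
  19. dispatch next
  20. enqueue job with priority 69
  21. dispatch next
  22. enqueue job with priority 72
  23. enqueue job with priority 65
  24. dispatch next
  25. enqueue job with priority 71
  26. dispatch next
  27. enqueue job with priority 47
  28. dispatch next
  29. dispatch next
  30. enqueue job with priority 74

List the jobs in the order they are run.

insert 49 → {49}
insert 62 → {49, 62}
dispatch next → 49; now {62}
insert 45 → {45, 62}
insert 44 → {44, 45, 62}
dispatch next → 44; now {45, 62}
dispatch next → 45; now {62}
insert 68 → {62, 68}
insert 57 → {57, 62, 68}
dispatch next → 57; now {62, 68}
insert 51 → {51, 62, 68}
dispatch next → 51; now {62, 68}
insert 53 → {53, 62, 68}
insert 54 → {53, 54, 62, 68}
insert 64 → {53, 54, 62, 64, 68}
dispatch next → 53; now {54, 62, 64, 68}
insert 67 → {54, 62, 64, 67, 68}
dispatch next → 54; now {62, 64, 67, 68}
dispatch next → 62; now {64, 67, 68}
insert 69 → {64, 67, 68, 69}
dispatch next → 64; now {67, 68, 69}
insert 72 → {67, 68, 69, 72}
insert 65 → {65, 67, 68, 69, 72}
dispatch next → 65; now {67, 68, 69, 72}
insert 71 → {67, 68, 69, 71, 72}
dispatch next → 67; now {68, 69, 71, 72}
insert 47 → {47, 68, 69, 71, 72}
dispatch next → 47; now {68, 69, 71, 72}
dispatch next → 68; now {69, 71, 72}
insert 74 → {69, 71, 72, 74}

[49, 44, 45, 57, 51, 53, 54, 62, 64, 65, 67, 47, 68]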